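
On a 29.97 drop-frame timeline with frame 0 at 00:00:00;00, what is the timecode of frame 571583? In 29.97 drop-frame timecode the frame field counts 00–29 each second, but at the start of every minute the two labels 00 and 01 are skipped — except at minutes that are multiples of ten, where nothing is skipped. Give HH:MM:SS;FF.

Ten DF minutes hold 17982 frames, so frame 571583 lies in block 31 (frames 557442–575423) with 14141 frames into that block.
The block's first minute is 1800 frames and the rest 1798 each; 14141 frames reaches minute 7, so 31 × 18 + 7 × 2 = 572 labels have been skipped so far.
Adding those back, label number 571583 + 572 = 572155 at 30 labels/s is 19071 s + 25 f = 5 h 17 min 51 s frame 25, i.e. 05:17:51;25.

05:17:51;25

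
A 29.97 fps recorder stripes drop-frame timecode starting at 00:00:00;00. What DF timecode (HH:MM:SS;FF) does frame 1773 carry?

00:00:59;03

Ten DF minutes hold 17982 frames, so frame 1773 lies in block 0 (frames 0–17981) with 1773 frames into that block.
The block's first minute is 1800 frames and the rest 1798 each; 1773 frames reaches minute 0, so 0 × 18 + 0 × 2 = 0 labels have been skipped so far.
Adding those back, label number 1773 + 0 = 1773 at 30 labels/s is 59 s + 3 f = 0 h 0 min 59 s frame 3, i.e. 00:00:59;03.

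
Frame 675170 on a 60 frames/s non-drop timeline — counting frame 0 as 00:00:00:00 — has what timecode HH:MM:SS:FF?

675170 ÷ 60 = 11252 full seconds, remainder 50 frames.
11252 s = 3 h 7 min 32 s.
Timecode: 03:07:32:50.

03:07:32:50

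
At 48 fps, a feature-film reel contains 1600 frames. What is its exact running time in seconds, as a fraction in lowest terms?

Running time = 1600 ÷ (48) = 1600 × 1/48 = 100/3 s.

100/3 seconds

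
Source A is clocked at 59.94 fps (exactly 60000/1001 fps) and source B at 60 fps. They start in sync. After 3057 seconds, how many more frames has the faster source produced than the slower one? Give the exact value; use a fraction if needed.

183420/1001 frames

A emits 60000/1001 × 3057 = 183420000/1001 frames; B emits 60 × 3057 = 183420.
Difference = 183420/1001 frames (≈ 183.2368); B is ahead of A.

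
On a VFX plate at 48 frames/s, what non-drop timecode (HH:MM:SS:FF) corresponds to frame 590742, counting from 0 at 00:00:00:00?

590742 ÷ 48 = 12307 full seconds, remainder 6 frames.
12307 s = 3 h 25 min 7 s.
Timecode: 03:25:07:06.

03:25:07:06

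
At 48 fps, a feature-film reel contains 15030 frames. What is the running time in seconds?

Running time = 15030 / (48) = 313.125 s.

313.125 seconds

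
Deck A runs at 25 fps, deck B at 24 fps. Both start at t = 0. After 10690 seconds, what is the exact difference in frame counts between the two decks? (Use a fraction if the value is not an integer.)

A emits 25 × 10690 = 267250 frames; B emits 24 × 10690 = 256560.
Difference = 10690 frames; B is behind A.

10690 frames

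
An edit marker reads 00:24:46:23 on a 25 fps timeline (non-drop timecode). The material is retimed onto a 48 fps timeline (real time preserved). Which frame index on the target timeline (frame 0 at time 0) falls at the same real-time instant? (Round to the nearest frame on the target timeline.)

Source frame index: (0×3600 + 24×60 + 46) × 25 + 23 = 37173.
Real time: 37173 / (25) = 37173/25 s.
Target frame: (37173/25) × (48) = 1784304/25 ≈ 71372.160 → 71372.

frame 71372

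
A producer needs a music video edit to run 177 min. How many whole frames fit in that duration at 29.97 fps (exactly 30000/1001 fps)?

177 min = 10620 s.
Frames = 10620 × 30000/1001 = 318600000/1001 ≈ 318281.7183.
Complete frames: 318281.

318281 frames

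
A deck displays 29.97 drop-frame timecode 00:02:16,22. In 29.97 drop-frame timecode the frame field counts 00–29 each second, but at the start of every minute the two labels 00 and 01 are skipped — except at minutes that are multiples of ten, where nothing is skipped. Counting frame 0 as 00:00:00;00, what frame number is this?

4098

As if non-drop at 30 labels/s: (0 × 3600 + 2 × 60 + 16) × 30 + 22 = 4102.
Minute boundaries passed: 2; those not divisible by 10: 2 − 0 = 2; dropped labels = 2 × 2 = 4.
Actual frame index = 4102 − 4 = 4098.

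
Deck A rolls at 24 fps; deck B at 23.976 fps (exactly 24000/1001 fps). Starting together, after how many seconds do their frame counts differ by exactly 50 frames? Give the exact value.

25025/12 seconds

The gap grows by |24000/1001 − 24| = 24/1001 frames per second.
Time for a 50-frame gap: 50 ÷ (24/1001) = 25025/12 s.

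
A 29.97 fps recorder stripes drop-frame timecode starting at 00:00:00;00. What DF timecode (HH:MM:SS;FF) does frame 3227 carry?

Each 10-minute DF block holds 10 × 60 × 30 − 9 × 2 = 17982 frames. 3227 ÷ 17982 → 0 full blocks, remainder 3227.
Within the partial block the first minute is 1800 frames and each further minute 1798, so 1 further minute boundary passed. Total skipped labels = 18 × 0 + 2 × 1 = 2.
Non-drop label index = 3227 + 2 = 3229; at 30 labels/s that is 00:01:47:19, i.e. DF 00:01:47;19.

00:01:47;19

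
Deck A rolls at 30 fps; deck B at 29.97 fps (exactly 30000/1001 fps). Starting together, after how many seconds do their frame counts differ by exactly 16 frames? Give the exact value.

8008/15 seconds

The gap grows by |30000/1001 − 30| = 30/1001 frames per second.
Time for a 16-frame gap: 16 ÷ (30/1001) = 8008/15 s.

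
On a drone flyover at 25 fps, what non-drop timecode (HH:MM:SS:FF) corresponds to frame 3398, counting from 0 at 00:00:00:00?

00:02:15:23

3398 ÷ 25 = 135 full seconds, remainder 23 frames.
135 s = 0 h 2 min 15 s.
Timecode: 00:02:15:23.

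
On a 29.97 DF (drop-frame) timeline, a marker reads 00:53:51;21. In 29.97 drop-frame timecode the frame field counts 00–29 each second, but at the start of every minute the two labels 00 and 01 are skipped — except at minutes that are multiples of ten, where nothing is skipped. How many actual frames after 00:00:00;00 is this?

96855

As if non-drop at 30 labels/s: (0 × 3600 + 53 × 60 + 51) × 30 + 21 = 96951.
Minute boundaries passed: 53; those not divisible by 10: 53 − 5 = 48; dropped labels = 2 × 48 = 96.
Actual frame index = 96951 − 96 = 96855.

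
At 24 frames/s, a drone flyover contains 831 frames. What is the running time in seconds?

34.625 seconds

Running time = 831 / (24) = 34.625 s.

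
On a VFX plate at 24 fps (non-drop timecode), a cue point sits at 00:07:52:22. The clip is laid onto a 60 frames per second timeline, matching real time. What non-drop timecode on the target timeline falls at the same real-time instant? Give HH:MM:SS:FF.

00:07:52:55

Source frame index: (0×3600 + 7×60 + 52) × 24 + 22 = 11350.
Real time: 11350 / (24) = 5675/12 s.
Target frame: (5675/12) × (60) = 28375.
At 60 labels/s: frame 28375 → 00:07:52:55.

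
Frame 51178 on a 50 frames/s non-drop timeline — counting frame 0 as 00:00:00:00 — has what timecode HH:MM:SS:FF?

00:17:03:28

51178 ÷ 50 = 1023 full seconds, remainder 28 frames.
1023 s = 0 h 17 min 3 s.
Timecode: 00:17:03:28.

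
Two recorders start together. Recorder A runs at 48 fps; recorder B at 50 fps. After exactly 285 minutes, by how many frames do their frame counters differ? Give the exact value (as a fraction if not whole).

34200 frames

285 min = 17100 s.
A emits 48 × 17100 = 820800 frames; B emits 50 × 17100 = 855000.
Difference = 34200 frames; B is ahead of A.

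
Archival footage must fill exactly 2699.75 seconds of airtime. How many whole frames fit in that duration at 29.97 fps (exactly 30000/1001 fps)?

80911 frames

Frames = 2699.75 × 30000/1001 = 80992500/1001 ≈ 80911.5884.
Complete frames: 80911.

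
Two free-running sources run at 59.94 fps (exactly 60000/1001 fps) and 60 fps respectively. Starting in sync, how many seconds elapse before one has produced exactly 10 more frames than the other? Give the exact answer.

1001/6 seconds

The gap grows by |60 − 60000/1001| = 60/1001 frames per second.
Time for a 10-frame gap: 10 ÷ (60/1001) = 1001/6 s.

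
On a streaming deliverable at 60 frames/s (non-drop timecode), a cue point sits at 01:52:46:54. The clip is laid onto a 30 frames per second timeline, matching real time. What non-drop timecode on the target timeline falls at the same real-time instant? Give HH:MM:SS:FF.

Source frame index: (1×3600 + 52×60 + 46) × 60 + 54 = 406014.
Real time: 406014 / (60) = 67669/10 s.
Target frame: (67669/10) × (30) = 203007.
At 30 labels/s: frame 203007 → 01:52:46:27.

01:52:46:27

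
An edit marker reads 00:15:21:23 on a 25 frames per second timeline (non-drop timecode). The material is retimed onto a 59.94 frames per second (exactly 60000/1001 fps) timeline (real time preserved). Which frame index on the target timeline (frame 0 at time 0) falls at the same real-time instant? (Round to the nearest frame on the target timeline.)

Source frame index: (0×3600 + 15×60 + 21) × 25 + 23 = 23048.
Real time: 23048 / (25) = 23048/25 s.
Target frame: (23048/25) × (60000/1001) = 55315200/1001 ≈ 55259.940 → 55260.

frame 55260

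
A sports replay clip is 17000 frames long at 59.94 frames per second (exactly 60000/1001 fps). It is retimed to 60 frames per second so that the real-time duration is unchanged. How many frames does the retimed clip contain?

17017 frames

Target frames = source frames × (target rate / source rate) = 17000 × (60)/(60000/1001) = 17000 × 1001/1000 = 17017.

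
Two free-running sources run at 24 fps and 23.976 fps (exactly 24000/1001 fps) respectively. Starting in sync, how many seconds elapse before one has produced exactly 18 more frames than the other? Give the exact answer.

The gap grows by |24000/1001 − 24| = 24/1001 frames per second.
Time for a 18-frame gap: 18 ÷ (24/1001) = 750.75 s.

750.75 seconds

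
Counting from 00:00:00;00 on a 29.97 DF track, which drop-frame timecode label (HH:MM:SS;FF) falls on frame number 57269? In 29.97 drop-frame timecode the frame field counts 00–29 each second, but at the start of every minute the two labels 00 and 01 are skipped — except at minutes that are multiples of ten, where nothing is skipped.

00:31:50;25

Each 10-minute DF block holds 10 × 60 × 30 − 9 × 2 = 17982 frames. 57269 ÷ 17982 → 3 full blocks, remainder 3323.
Within the partial block the first minute is 1800 frames and each further minute 1798, so 1 further minute boundary passed. Total skipped labels = 18 × 3 + 2 × 1 = 56.
Non-drop label index = 57269 + 56 = 57325; at 30 labels/s that is 00:31:50:25, i.e. DF 00:31:50;25.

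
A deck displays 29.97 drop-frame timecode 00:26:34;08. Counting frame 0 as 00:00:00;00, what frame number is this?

47780

Complete 10-minute blocks: 2, each 17982 frames → 35964.
Remaining 6 whole minutes in the current block: 1800 + 5 × 1798 = 10790 frames.
Within the current minute: 34 × 30 + 8 − 2 = 1026 (labels ;00/;01 skipped at this minute). Total = 35964 + 10790 + 1026 = 47780.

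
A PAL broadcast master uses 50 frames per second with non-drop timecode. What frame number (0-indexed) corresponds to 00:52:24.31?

Total seconds to the label: (0 × 3600 + 52 × 60 + 24) = 3144.
Frame index = 3144 × 50 + 31 = 157231.

frame 157231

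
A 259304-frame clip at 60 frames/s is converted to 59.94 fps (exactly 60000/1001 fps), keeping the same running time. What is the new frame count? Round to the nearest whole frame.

Frames at target rate = 259304 × (60000/1001) / (60) = 259304000/1001 ≈ 259044.955.
Nearest whole frame: 259045.

259045 frames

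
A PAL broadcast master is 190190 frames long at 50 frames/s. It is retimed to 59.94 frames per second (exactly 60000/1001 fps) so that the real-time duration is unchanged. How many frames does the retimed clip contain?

228000 frames

Target frames = source frames × (target rate / source rate) = 190190 × (60000/1001)/(50) = 190190 × 1200/1001 = 228000.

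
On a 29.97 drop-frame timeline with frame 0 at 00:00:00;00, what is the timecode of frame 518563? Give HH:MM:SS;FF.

Each 10-minute DF block holds 10 × 60 × 30 − 9 × 2 = 17982 frames. 518563 ÷ 17982 → 28 full blocks, remainder 15067.
Within the partial block the first minute is 1800 frames and each further minute 1798, so 8 further minute boundaries passed. Total skipped labels = 18 × 28 + 2 × 8 = 520.
Non-drop label index = 518563 + 520 = 519083; at 30 labels/s that is 04:48:22:23, i.e. DF 04:48:22;23.

04:48:22;23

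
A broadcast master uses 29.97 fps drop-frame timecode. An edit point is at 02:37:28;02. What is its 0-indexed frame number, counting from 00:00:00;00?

As if non-drop at 30 labels/s: (2 × 3600 + 37 × 60 + 28) × 30 + 2 = 283442.
Minute boundaries passed: 157; those not divisible by 10: 157 − 15 = 142; dropped labels = 2 × 142 = 284.
Actual frame index = 283442 − 284 = 283158.

283158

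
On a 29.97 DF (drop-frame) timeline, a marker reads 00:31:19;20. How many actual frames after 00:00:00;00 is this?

56334

Complete 10-minute blocks: 3, each 17982 frames → 53946.
Remaining 1 whole minute in the current block: 1800 + 0 × 1798 = 1800 frames.
Within the current minute: 19 × 30 + 20 − 2 = 588 (labels ;00/;01 skipped at this minute). Total = 53946 + 1800 + 588 = 56334.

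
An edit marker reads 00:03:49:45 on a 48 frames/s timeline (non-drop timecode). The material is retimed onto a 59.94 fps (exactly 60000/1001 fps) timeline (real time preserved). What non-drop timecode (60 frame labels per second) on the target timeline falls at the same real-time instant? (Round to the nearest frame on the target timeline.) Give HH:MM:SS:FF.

Source frame index: (0×3600 + 3×60 + 49) × 48 + 45 = 11037.
Real time: 11037 / (48) = 3679/16 s.
Target frame: (3679/16) × (60000/1001) = 1061250/77 ≈ 13782.468 → 13782.
At 60 labels/s: frame 13782 → 00:03:49:42.

00:03:49:42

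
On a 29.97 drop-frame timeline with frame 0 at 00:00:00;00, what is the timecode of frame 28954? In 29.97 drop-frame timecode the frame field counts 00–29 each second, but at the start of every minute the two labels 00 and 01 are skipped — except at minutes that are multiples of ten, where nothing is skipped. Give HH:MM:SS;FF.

00:16:06;04

Ten DF minutes hold 17982 frames, so frame 28954 lies in block 1 (frames 17982–35963) with 10972 frames into that block.
The block's first minute is 1800 frames and the rest 1798 each; 10972 frames reaches minute 6, so 1 × 18 + 6 × 2 = 30 labels have been skipped so far.
Adding those back, label number 28954 + 30 = 28984 at 30 labels/s is 966 s + 4 f = 0 h 16 min 6 s frame 4, i.e. 00:16:06;04.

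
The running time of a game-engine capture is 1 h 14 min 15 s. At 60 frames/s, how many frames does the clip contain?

267300 frames

1 h 14 min 15 s = 4455 s.
Frames = 4455 × 60 = 267300.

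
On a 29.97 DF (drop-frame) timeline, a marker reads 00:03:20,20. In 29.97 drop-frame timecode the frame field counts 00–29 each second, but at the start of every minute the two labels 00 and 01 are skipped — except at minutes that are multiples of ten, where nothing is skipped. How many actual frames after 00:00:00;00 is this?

Complete 10-minute blocks: 0, each 17982 frames → 0.
Remaining 3 whole minutes in the current block: 1800 + 2 × 1798 = 5396 frames.
Within the current minute: 20 × 30 + 20 − 2 = 618 (labels ;00/;01 skipped at this minute). Total = 0 + 5396 + 618 = 6014.

6014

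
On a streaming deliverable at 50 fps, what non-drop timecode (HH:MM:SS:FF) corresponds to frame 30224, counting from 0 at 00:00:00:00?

00:10:04:24

30224 ÷ 50 = 604 full seconds, remainder 24 frames.
604 s = 0 h 10 min 4 s.
Timecode: 00:10:04:24.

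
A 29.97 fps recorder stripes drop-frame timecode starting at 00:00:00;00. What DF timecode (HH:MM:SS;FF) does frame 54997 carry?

Ten DF minutes hold 17982 frames, so frame 54997 lies in block 3 (frames 53946–71927) with 1051 frames into that block.
The block's first minute is 1800 frames and the rest 1798 each; 1051 frames reaches minute 0, so 3 × 18 + 0 × 2 = 54 labels have been skipped so far.
Adding those back, label number 54997 + 54 = 55051 at 30 labels/s is 1835 s + 1 f = 0 h 30 min 35 s frame 1, i.e. 00:30:35;01.

00:30:35;01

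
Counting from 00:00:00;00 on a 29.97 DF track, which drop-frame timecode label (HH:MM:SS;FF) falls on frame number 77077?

00:42:51;23

Ten DF minutes hold 17982 frames, so frame 77077 lies in block 4 (frames 71928–89909) with 5149 frames into that block.
The block's first minute is 1800 frames and the rest 1798 each; 5149 frames reaches minute 2, so 4 × 18 + 2 × 2 = 76 labels have been skipped so far.
Adding those back, label number 77077 + 76 = 77153 at 30 labels/s is 2571 s + 23 f = 0 h 42 min 51 s frame 23, i.e. 00:42:51;23.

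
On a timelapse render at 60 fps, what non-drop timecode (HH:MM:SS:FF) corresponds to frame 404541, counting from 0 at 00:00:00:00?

01:52:22:21

404541 ÷ 60 = 6742 full seconds, remainder 21 frames.
6742 s = 1 h 52 min 22 s.
Timecode: 01:52:22:21.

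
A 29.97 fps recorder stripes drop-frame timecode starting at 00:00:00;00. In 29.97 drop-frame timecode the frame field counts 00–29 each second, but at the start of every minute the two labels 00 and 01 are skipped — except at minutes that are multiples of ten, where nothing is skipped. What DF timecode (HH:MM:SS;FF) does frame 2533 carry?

00:01:24;15

Ten DF minutes hold 17982 frames, so frame 2533 lies in block 0 (frames 0–17981) with 2533 frames into that block.
The block's first minute is 1800 frames and the rest 1798 each; 2533 frames reaches minute 1, so 0 × 18 + 1 × 2 = 2 labels have been skipped so far.
Adding those back, label number 2533 + 2 = 2535 at 30 labels/s is 84 s + 15 f = 0 h 1 min 24 s frame 15, i.e. 00:01:24;15.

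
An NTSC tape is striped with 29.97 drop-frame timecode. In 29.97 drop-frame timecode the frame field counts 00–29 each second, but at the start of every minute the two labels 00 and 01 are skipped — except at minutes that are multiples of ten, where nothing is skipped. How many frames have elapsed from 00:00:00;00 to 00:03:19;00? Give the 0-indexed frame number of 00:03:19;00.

5964

Complete 10-minute blocks: 0, each 17982 frames → 0.
Remaining 3 whole minutes in the current block: 1800 + 2 × 1798 = 5396 frames.
Within the current minute: 19 × 30 + 0 − 2 = 568 (labels ;00/;01 skipped at this minute). Total = 0 + 5396 + 568 = 5964.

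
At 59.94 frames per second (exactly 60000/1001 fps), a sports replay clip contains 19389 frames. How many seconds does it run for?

Running time = 19389 / (60000/1001) = 323.47315 s.

323.47315 seconds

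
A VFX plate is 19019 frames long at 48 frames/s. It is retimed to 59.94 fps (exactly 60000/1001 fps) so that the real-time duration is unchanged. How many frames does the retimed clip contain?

23750 frames

Target frames = source frames × (target rate / source rate) = 19019 × (60000/1001)/(48) = 19019 × 1250/1001 = 23750.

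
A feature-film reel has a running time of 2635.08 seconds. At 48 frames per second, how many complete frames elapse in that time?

Frames = 2635.08 × 48 = 3162096/25 ≈ 126483.8400.
Complete frames: 126483.

126483 frames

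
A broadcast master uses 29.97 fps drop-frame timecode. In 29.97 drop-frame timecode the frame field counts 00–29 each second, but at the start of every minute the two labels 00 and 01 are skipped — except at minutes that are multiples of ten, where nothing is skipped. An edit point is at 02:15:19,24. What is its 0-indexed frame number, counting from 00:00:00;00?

Complete 10-minute blocks: 13, each 17982 frames → 233766.
Remaining 5 whole minutes in the current block: 1800 + 4 × 1798 = 8992 frames.
Within the current minute: 19 × 30 + 24 − 2 = 592 (labels ;00/;01 skipped at this minute). Total = 233766 + 8992 + 592 = 243350.

243350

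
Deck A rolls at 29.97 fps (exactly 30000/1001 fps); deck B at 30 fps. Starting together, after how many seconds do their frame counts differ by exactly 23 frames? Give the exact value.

The gap grows by |30 − 30000/1001| = 30/1001 frames per second.
Time for a 23-frame gap: 23 ÷ (30/1001) = 23023/30 s.

23023/30 seconds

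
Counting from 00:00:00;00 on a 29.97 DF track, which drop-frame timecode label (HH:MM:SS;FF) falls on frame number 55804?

Each 10-minute DF block holds 10 × 60 × 30 − 9 × 2 = 17982 frames. 55804 ÷ 17982 → 3 full blocks, remainder 1858.
Within the partial block the first minute is 1800 frames and each further minute 1798, so 1 further minute boundary passed. Total skipped labels = 18 × 3 + 2 × 1 = 56.
Non-drop label index = 55804 + 56 = 55860; at 30 labels/s that is 00:31:02:00, i.e. DF 00:31:02;00.

00:31:02;00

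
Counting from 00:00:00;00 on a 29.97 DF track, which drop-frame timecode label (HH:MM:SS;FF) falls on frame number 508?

00:00:16;28

Each 10-minute DF block holds 10 × 60 × 30 − 9 × 2 = 17982 frames. 508 ÷ 17982 → 0 full blocks, remainder 508.
Within the partial block the first minute is 1800 frames and each further minute 1798, so 0 further minute boundaries passed. Total skipped labels = 18 × 0 + 2 × 0 = 0.
Non-drop label index = 508 + 0 = 508; at 30 labels/s that is 00:00:16:28, i.e. DF 00:00:16;28.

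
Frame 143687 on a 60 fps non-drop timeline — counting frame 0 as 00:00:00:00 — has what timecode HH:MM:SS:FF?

143687 ÷ 60 = 2394 full seconds, remainder 47 frames.
2394 s = 0 h 39 min 54 s.
Timecode: 00:39:54:47.

00:39:54:47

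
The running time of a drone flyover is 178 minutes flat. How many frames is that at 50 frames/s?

534000 frames

178 min = 10680 s.
Frames = 10680 × 50 = 534000.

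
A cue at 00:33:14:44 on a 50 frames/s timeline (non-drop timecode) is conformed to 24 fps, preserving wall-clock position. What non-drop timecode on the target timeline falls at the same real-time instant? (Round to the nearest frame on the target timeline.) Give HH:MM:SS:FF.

Source frame index: (0×3600 + 33×60 + 14) × 50 + 44 = 99744.
Real time: 99744 / (50) = 49872/25 s.
Target frame: (49872/25) × (24) = 1196928/25 ≈ 47877.120 → 47877.
At 24 labels/s: frame 47877 → 00:33:14:21.

00:33:14:21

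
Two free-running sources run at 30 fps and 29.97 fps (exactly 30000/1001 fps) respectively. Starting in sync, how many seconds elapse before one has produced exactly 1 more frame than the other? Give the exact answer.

The gap grows by |30000/1001 − 30| = 30/1001 frames per second.
Time for a 1-frame gap: 1 ÷ (30/1001) = 1001/30 s.

1001/30 seconds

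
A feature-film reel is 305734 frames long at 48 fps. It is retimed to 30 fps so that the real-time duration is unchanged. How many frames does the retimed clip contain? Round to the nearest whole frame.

191084 frames

Frames at target rate = 305734 × (30) / (48) = 764335/4 ≈ 191083.750.
Nearest whole frame: 191084.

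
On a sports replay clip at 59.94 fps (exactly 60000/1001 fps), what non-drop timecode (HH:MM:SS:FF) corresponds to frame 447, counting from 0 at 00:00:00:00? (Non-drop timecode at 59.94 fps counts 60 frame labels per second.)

447 ÷ 60 = 7 full seconds, remainder 27 frames.
7 s = 0 h 0 min 7 s.
Timecode: 00:00:07:27.

00:00:07:27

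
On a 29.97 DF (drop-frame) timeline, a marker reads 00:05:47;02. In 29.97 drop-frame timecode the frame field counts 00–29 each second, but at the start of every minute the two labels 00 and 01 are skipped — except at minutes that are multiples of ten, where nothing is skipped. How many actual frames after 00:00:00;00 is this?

10402

As if non-drop at 30 labels/s: (0 × 3600 + 5 × 60 + 47) × 30 + 2 = 10412.
Minute boundaries passed: 5; those not divisible by 10: 5 − 0 = 5; dropped labels = 2 × 5 = 10.
Actual frame index = 10412 − 10 = 10402.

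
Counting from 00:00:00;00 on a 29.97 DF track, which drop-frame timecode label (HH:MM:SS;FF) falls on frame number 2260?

Ten DF minutes hold 17982 frames, so frame 2260 lies in block 0 (frames 0–17981) with 2260 frames into that block.
The block's first minute is 1800 frames and the rest 1798 each; 2260 frames reaches minute 1, so 0 × 18 + 1 × 2 = 2 labels have been skipped so far.
Adding those back, label number 2260 + 2 = 2262 at 30 labels/s is 75 s + 12 f = 0 h 1 min 15 s frame 12, i.e. 00:01:15;12.

00:01:15;12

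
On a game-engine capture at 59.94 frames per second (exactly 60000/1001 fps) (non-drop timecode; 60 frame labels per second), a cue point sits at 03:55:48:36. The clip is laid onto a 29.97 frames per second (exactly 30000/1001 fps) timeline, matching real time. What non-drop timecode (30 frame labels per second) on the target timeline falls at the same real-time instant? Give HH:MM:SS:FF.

03:55:48:18

Source frame index: (3×3600 + 55×60 + 48) × 60 + 36 = 848916.
Real time: 848916 / (60000/1001) = 70813743/5000 s.
Target frame: (70813743/5000) × (30000/1001) = 424458.
At 30 labels/s: frame 424458 → 03:55:48:18.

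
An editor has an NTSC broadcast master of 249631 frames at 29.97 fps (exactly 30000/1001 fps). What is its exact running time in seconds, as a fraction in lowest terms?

249880631/30000 seconds

Running time = 249631 ÷ (30000/1001) = 249631 × 1001/30000 = 249880631/30000 s.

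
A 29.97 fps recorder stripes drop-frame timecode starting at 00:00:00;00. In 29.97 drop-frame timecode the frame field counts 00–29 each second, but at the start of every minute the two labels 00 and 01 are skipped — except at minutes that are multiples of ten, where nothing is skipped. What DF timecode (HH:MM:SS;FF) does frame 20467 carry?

Each 10-minute DF block holds 10 × 60 × 30 − 9 × 2 = 17982 frames. 20467 ÷ 17982 → 1 full block, remainder 2485.
Within the partial block the first minute is 1800 frames and each further minute 1798, so 1 further minute boundary passed. Total skipped labels = 18 × 1 + 2 × 1 = 20.
Non-drop label index = 20467 + 20 = 20487; at 30 labels/s that is 00:11:22:27, i.e. DF 00:11:22;27.

00:11:22;27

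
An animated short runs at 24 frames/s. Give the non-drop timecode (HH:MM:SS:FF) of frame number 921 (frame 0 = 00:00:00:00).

00:00:38:09

921 ÷ 24 = 38 full seconds, remainder 9 frames.
38 s = 0 h 0 min 38 s.
Timecode: 00:00:38:09.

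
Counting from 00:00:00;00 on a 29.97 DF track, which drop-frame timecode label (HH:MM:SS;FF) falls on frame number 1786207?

16:33:19;25

Ten DF minutes hold 17982 frames, so frame 1786207 lies in block 99 (frames 1780218–1798199) with 5989 frames into that block.
The block's first minute is 1800 frames and the rest 1798 each; 5989 frames reaches minute 3, so 99 × 18 + 3 × 2 = 1788 labels have been skipped so far.
Adding those back, label number 1786207 + 1788 = 1787995 at 30 labels/s is 59599 s + 25 f = 16 h 33 min 19 s frame 25, i.e. 16:33:19;25.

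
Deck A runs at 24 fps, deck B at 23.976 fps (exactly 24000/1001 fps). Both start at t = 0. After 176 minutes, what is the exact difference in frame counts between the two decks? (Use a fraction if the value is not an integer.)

23040/91 frames

176 min = 10560 s.
A emits 24 × 10560 = 253440 frames; B emits 24000/1001 × 10560 = 23040000/91.
Difference = 23040/91 frames (≈ 253.1868); B is behind A.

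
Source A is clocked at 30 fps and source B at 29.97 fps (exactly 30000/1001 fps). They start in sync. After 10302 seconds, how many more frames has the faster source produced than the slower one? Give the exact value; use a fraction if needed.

A emits 30 × 10302 = 309060 frames; B emits 30000/1001 × 10302 = 309060000/1001.
Difference = 309060/1001 frames (≈ 308.7512); B is behind A.

309060/1001 frames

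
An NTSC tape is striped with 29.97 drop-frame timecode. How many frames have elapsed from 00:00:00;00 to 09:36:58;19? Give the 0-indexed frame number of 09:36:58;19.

As if non-drop at 30 labels/s: (9 × 3600 + 36 × 60 + 58) × 30 + 19 = 1038559.
Minute boundaries passed: 576; those not divisible by 10: 576 − 57 = 519; dropped labels = 2 × 519 = 1038.
Actual frame index = 1038559 − 1038 = 1037521.

1037521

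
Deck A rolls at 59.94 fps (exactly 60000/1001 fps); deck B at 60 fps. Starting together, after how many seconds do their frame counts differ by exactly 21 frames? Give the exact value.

The gap grows by |60 − 60000/1001| = 60/1001 frames per second.
Time for a 21-frame gap: 21 ÷ (60/1001) = 350.35 s.

350.35 seconds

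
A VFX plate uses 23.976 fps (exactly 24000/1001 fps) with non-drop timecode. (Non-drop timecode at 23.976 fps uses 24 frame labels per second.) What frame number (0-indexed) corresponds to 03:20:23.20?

frame 288572

Total seconds to the label: (3 × 3600 + 20 × 60 + 23) = 12023.
Frame index = 12023 × 24 + 20 = 288572.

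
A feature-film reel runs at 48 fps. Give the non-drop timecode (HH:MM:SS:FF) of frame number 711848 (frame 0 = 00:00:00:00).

04:07:10:08

711848 ÷ 48 = 14830 full seconds, remainder 8 frames.
14830 s = 4 h 7 min 10 s.
Timecode: 04:07:10:08.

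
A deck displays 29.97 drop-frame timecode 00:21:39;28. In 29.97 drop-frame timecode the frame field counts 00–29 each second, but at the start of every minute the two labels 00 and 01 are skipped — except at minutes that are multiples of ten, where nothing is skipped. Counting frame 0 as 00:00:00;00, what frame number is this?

As if non-drop at 30 labels/s: (0 × 3600 + 21 × 60 + 39) × 30 + 28 = 38998.
Minute boundaries passed: 21; those not divisible by 10: 21 − 2 = 19; dropped labels = 2 × 19 = 38.
Actual frame index = 38998 − 38 = 38960.

38960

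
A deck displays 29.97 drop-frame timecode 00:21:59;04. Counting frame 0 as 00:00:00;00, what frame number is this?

39536

As if non-drop at 30 labels/s: (0 × 3600 + 21 × 60 + 59) × 30 + 4 = 39574.
Minute boundaries passed: 21; those not divisible by 10: 21 − 2 = 19; dropped labels = 2 × 19 = 38.
Actual frame index = 39574 − 38 = 39536.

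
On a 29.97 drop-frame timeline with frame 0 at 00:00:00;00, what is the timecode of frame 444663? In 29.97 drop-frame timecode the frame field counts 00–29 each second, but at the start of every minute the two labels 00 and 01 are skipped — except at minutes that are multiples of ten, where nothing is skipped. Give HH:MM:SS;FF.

04:07:16;29

Each 10-minute DF block holds 10 × 60 × 30 − 9 × 2 = 17982 frames. 444663 ÷ 17982 → 24 full blocks, remainder 13095.
Within the partial block the first minute is 1800 frames and each further minute 1798, so 7 further minute boundaries passed. Total skipped labels = 18 × 24 + 2 × 7 = 446.
Non-drop label index = 444663 + 446 = 445109; at 30 labels/s that is 04:07:16:29, i.e. DF 04:07:16;29.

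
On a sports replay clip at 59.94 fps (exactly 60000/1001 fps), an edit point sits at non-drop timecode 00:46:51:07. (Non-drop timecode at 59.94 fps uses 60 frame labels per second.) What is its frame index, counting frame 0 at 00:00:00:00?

Total seconds to the label: (0 × 3600 + 46 × 60 + 51) = 2811.
Frame index = 2811 × 60 + 7 = 168667.

168667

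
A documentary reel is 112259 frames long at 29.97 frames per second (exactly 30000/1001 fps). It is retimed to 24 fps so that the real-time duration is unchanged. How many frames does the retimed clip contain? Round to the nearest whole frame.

Frames at target rate = 112259 × (24) / (30000/1001) = 112371259/1250 ≈ 89897.007.
Nearest whole frame: 89897.

89897 frames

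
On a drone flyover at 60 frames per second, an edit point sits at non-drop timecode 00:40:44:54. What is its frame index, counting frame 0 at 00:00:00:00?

frame 146694

Total seconds to the label: (0 × 3600 + 40 × 60 + 44) = 2444.
Frame index = 2444 × 60 + 54 = 146694.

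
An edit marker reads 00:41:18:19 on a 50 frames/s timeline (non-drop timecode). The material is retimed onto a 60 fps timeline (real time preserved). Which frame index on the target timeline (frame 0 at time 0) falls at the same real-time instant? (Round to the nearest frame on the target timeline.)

Source frame index: (0×3600 + 41×60 + 18) × 50 + 19 = 123919.
Real time: 123919 / (50) = 123919/50 s.
Target frame: (123919/50) × (60) = 743514/5 ≈ 148702.800 → 148703.

frame 148703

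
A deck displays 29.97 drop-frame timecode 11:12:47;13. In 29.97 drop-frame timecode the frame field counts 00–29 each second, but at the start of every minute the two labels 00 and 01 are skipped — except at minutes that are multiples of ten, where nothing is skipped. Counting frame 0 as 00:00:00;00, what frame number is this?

1209813

Complete 10-minute blocks: 67, each 17982 frames → 1204794.
Remaining 2 whole minutes in the current block: 1800 + 1 × 1798 = 3598 frames.
Within the current minute: 47 × 30 + 13 − 2 = 1421 (labels ;00/;01 skipped at this minute). Total = 1204794 + 3598 + 1421 = 1209813.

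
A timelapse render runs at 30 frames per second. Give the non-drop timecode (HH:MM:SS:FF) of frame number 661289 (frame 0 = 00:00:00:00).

06:07:22:29

661289 ÷ 30 = 22042 full seconds, remainder 29 frames.
22042 s = 6 h 7 min 22 s.
Timecode: 06:07:22:29.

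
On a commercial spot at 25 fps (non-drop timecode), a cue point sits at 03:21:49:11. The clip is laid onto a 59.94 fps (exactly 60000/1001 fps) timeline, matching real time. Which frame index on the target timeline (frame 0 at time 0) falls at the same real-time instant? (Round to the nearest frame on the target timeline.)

frame 725841

Source frame index: (3×3600 + 21×60 + 49) × 25 + 11 = 302736.
Real time: 302736 / (25) = 302736/25 s.
Target frame: (302736/25) × (60000/1001) = 103795200/143 ≈ 725840.559 → 725841.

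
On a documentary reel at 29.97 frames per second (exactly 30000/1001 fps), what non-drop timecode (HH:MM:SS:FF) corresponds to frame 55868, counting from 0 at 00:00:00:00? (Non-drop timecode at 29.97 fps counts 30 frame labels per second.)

55868 ÷ 30 = 1862 full seconds, remainder 8 frames.
1862 s = 0 h 31 min 2 s.
Timecode: 00:31:02:08.

00:31:02:08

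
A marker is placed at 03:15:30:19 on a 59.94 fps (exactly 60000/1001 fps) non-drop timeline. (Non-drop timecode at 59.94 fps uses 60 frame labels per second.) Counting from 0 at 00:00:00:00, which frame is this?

frame 703819

Total seconds to the label: (3 × 3600 + 15 × 60 + 30) = 11730.
Frame index = 11730 × 60 + 19 = 703819.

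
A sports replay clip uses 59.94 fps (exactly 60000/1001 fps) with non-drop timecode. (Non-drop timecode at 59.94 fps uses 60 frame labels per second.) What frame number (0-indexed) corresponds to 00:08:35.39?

Total seconds to the label: (0 × 3600 + 8 × 60 + 35) = 515.
Frame index = 515 × 60 + 39 = 30939.

frame 30939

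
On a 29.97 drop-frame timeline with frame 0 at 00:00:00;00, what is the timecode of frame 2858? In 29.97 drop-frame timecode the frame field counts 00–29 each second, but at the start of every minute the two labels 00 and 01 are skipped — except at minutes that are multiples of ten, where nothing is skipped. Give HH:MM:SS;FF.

00:01:35;10

Each 10-minute DF block holds 10 × 60 × 30 − 9 × 2 = 17982 frames. 2858 ÷ 17982 → 0 full blocks, remainder 2858.
Within the partial block the first minute is 1800 frames and each further minute 1798, so 1 further minute boundary passed. Total skipped labels = 18 × 0 + 2 × 1 = 2.
Non-drop label index = 2858 + 2 = 2860; at 30 labels/s that is 00:01:35:10, i.e. DF 00:01:35;10.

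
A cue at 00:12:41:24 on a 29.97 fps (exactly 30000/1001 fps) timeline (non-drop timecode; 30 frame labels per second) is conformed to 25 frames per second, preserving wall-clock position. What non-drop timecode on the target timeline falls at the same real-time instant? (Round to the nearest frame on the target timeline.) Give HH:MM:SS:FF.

Source frame index: (0×3600 + 12×60 + 41) × 30 + 24 = 22854.
Real time: 22854 / (30000/1001) = 3812809/5000 s.
Target frame: (3812809/5000) × (25) = 3812809/200 ≈ 19064.045 → 19064.
At 25 labels/s: frame 19064 → 00:12:42:14.

00:12:42:14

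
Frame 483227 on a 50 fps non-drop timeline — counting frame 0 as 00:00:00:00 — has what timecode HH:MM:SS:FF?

483227 ÷ 50 = 9664 full seconds, remainder 27 frames.
9664 s = 2 h 41 min 4 s.
Timecode: 02:41:04:27.

02:41:04:27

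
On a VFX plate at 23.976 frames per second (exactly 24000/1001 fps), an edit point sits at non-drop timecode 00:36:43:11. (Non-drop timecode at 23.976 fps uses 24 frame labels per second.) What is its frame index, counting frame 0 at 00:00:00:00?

52883

Total seconds to the label: (0 × 3600 + 36 × 60 + 43) = 2203.
Frame index = 2203 × 24 + 11 = 52883.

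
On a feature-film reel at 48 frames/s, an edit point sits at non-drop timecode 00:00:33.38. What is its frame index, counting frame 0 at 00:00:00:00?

1622

Total seconds to the label: (0 × 3600 + 0 × 60 + 33) = 33.
Frame index = 33 × 48 + 38 = 1622.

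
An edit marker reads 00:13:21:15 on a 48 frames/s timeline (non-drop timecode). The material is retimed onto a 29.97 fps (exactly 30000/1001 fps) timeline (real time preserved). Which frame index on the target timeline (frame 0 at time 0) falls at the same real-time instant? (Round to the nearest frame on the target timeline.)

Source frame index: (0×3600 + 13×60 + 21) × 48 + 15 = 38463.
Real time: 38463 / (48) = 12821/16 s.
Target frame: (12821/16) × (30000/1001) = 24039375/1001 ≈ 24015.360 → 24015.

frame 24015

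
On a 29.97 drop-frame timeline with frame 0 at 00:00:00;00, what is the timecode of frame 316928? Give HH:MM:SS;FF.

02:56:14;26

Ten DF minutes hold 17982 frames, so frame 316928 lies in block 17 (frames 305694–323675) with 11234 frames into that block.
The block's first minute is 1800 frames and the rest 1798 each; 11234 frames reaches minute 6, so 17 × 18 + 6 × 2 = 318 labels have been skipped so far.
Adding those back, label number 316928 + 318 = 317246 at 30 labels/s is 10574 s + 26 f = 2 h 56 min 14 s frame 26, i.e. 02:56:14;26.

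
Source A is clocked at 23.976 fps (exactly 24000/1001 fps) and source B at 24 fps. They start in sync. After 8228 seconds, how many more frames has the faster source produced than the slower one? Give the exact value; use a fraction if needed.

17952/91 frames

A emits 24000/1001 × 8228 = 17952000/91 frames; B emits 24 × 8228 = 197472.
Difference = 17952/91 frames (≈ 197.2747); B is ahead of A.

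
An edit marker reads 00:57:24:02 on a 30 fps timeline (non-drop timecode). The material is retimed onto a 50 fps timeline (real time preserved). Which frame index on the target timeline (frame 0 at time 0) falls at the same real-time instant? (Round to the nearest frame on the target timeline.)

Source frame index: (0×3600 + 57×60 + 24) × 30 + 2 = 103322.
Real time: 103322 / (30) = 51661/15 s.
Target frame: (51661/15) × (50) = 516610/3 ≈ 172203.333 → 172203.

frame 172203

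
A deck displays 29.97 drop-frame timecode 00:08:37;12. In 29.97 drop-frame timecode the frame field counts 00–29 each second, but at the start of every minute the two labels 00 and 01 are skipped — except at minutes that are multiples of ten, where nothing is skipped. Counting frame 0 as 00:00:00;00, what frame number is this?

15506

Complete 10-minute blocks: 0, each 17982 frames → 0.
Remaining 8 whole minutes in the current block: 1800 + 7 × 1798 = 14386 frames.
Within the current minute: 37 × 30 + 12 − 2 = 1120 (labels ;00/;01 skipped at this minute). Total = 0 + 14386 + 1120 = 15506.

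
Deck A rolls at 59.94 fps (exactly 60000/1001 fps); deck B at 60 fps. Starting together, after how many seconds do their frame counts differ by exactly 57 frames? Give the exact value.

The gap grows by |60 − 60000/1001| = 60/1001 frames per second.
Time for a 57-frame gap: 57 ÷ (60/1001) = 950.95 s.

950.95 seconds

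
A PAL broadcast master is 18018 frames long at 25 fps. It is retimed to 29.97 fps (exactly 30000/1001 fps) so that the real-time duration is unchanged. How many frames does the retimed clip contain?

Target frames = source frames × (target rate / source rate) = 18018 × (30000/1001)/(25) = 18018 × 1200/1001 = 21600.

21600 frames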